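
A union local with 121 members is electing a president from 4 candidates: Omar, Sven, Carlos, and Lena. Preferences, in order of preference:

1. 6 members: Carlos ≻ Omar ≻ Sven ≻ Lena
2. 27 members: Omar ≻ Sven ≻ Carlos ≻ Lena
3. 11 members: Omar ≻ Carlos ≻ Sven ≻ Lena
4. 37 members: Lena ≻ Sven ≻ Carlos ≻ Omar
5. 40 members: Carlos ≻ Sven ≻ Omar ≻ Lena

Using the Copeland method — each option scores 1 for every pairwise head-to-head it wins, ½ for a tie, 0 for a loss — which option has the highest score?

Sven

Omar: beats Lena; loses to Sven and Carlos → score 1.
Sven: beats Omar, Carlos, and Lena → score 3.
Carlos: beats Omar and Lena; loses to Sven → score 2.
Lena: loses to Omar, Sven, and Carlos → score 0.
Sven has the best pairwise record.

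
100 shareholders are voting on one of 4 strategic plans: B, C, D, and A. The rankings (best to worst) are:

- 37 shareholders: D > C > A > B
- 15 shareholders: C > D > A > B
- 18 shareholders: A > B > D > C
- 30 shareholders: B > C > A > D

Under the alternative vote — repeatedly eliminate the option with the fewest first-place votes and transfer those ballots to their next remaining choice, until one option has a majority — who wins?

D

Round 1: B 30, C 15, D 37, A 18. Eliminate C.
Round 2: B 30, D 52, A 18. D has a majority.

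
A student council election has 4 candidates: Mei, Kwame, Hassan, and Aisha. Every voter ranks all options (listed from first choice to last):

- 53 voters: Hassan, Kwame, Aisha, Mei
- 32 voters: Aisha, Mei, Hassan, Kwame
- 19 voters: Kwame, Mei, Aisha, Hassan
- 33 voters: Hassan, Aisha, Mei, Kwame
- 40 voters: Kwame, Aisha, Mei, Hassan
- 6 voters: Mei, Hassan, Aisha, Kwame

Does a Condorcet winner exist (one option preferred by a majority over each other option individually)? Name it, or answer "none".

none

Checking pairwise contests:
Kwame beats Mei 112–71.
Hassan beats Kwame 124–59.
Mei beats Hassan 97–86.
Kwame beats Aisha 112–71.
Every option loses at least one head-to-head, so there is no Condorcet winner.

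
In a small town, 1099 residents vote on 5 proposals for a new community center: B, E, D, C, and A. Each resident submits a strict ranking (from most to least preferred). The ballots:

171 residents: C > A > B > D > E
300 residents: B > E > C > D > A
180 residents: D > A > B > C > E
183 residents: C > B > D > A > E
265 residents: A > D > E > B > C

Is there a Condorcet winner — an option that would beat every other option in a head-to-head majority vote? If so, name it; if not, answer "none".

none

Checking pairwise contests:
A beats B 616–483.
B beats E 834–265.
B beats D 654–445.
B beats C 745–354.
D beats A 663–436.
Every option loses at least one head-to-head, so there is no Condorcet winner.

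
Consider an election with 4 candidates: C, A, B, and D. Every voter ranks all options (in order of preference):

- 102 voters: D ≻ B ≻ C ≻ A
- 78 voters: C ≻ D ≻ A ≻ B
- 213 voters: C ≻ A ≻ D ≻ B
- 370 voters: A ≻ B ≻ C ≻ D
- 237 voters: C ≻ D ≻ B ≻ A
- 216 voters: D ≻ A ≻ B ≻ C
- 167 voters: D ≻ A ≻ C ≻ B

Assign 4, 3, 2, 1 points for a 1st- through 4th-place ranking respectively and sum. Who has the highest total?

C: 102·2 + 78·4 + 213·4 + 370·2 + 237·4 + 216·1 + 167·2 = 3606
A: 102·1 + 78·2 + 213·3 + 370·4 + 237·1 + 216·3 + 167·3 = 3763
B: 102·3 + 78·1 + 213·1 + 370·3 + 237·2 + 216·2 + 167·1 = 2780
D: 102·4 + 78·3 + 213·2 + 370·1 + 237·3 + 216·4 + 167·4 = 3681
A has the highest Borda score (3763).

A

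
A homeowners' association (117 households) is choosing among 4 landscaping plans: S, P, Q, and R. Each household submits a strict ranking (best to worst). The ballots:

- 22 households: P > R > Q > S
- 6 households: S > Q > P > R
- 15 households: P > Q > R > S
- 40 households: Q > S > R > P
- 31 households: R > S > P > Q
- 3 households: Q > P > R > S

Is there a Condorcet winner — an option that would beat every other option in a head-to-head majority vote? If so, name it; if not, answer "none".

none

Checking pairwise contests:
Q beats S 80–37.
S beats P 77–40.
P beats Q 68–49.
Q beats R 64–53.
Every option loses at least one head-to-head, so there is no Condorcet winner.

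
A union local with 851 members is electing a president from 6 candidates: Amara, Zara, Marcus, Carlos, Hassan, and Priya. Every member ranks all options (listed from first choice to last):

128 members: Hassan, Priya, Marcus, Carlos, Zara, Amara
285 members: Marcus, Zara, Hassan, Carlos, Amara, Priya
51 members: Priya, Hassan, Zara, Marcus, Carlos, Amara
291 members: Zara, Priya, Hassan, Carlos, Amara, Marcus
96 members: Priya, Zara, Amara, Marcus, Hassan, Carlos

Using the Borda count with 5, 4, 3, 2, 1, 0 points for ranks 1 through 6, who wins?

Amara: 128·0 + 285·1 + 51·0 + 291·1 + 96·3 = 864
Zara: 128·1 + 285·4 + 51·3 + 291·5 + 96·4 = 3260
Marcus: 128·3 + 285·5 + 51·2 + 291·0 + 96·2 = 2103
Carlos: 128·2 + 285·2 + 51·1 + 291·2 + 96·0 = 1459
Hassan: 128·5 + 285·3 + 51·4 + 291·3 + 96·1 = 2668
Priya: 128·4 + 285·0 + 51·5 + 291·4 + 96·5 = 2411
Zara has the highest Borda score (3260).

Zara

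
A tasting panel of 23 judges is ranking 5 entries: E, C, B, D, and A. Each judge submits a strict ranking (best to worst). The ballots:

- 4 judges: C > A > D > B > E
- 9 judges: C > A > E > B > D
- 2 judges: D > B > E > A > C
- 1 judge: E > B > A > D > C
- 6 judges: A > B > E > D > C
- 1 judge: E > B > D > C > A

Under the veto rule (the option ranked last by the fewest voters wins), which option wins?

B

Last-place votes: E 4, C 9, B 0, D 9, A 1.
B is ranked last by the fewest voters, so B wins.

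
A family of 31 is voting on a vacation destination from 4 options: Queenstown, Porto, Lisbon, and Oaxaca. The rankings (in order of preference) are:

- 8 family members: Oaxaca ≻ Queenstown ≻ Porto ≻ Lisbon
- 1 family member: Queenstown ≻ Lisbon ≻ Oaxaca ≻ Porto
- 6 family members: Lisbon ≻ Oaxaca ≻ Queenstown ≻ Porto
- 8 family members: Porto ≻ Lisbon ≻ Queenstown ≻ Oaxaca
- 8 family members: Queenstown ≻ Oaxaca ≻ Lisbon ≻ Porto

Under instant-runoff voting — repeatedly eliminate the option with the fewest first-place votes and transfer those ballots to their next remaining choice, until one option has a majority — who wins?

Queenstown

Round 1: Queenstown 9, Porto 8, Lisbon 6, Oaxaca 8. Eliminate Lisbon.
Round 2: Queenstown 9, Porto 8, Oaxaca 14. Eliminate Porto.
Round 3: Queenstown 17, Oaxaca 14. Queenstown has a majority.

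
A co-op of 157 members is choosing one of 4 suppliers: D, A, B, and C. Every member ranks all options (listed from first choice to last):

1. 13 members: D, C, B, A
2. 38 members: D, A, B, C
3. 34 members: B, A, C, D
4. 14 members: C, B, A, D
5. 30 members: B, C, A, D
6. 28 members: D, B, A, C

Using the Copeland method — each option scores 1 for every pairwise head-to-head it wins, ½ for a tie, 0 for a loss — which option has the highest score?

D

D: beats A, B, and C → score 3.
A: beats C; loses to D and B → score 1.
B: beats A and C; loses to D → score 2.
C: loses to D, A, and B → score 0.
D has the best pairwise record.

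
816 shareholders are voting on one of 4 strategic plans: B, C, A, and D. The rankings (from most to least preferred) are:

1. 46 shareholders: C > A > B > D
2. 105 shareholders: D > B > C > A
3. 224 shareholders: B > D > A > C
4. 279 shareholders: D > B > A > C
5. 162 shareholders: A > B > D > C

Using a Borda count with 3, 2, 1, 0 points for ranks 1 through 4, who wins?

B

B: 46·1 + 105·2 + 224·3 + 279·2 + 162·2 = 1810
C: 46·3 + 105·1 + 224·0 + 279·0 + 162·0 = 243
A: 46·2 + 105·0 + 224·1 + 279·1 + 162·3 = 1081
D: 46·0 + 105·3 + 224·2 + 279·3 + 162·1 = 1762
B has the highest Borda score (1810).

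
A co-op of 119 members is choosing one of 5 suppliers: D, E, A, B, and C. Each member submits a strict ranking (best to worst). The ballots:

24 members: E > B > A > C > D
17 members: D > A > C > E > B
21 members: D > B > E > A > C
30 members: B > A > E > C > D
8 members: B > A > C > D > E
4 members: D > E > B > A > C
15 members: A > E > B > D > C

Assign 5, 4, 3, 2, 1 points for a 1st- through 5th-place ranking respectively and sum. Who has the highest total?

D: 24·1 + 17·5 + 21·5 + 30·1 + 8·2 + 4·5 + 15·2 = 310
E: 24·5 + 17·2 + 21·3 + 30·3 + 8·1 + 4·4 + 15·4 = 391
A: 24·3 + 17·4 + 21·2 + 30·4 + 8·4 + 4·2 + 15·5 = 417
B: 24·4 + 17·1 + 21·4 + 30·5 + 8·5 + 4·3 + 15·3 = 444
C: 24·2 + 17·3 + 21·1 + 30·2 + 8·3 + 4·1 + 15·1 = 223
B has the highest Borda score (444).

B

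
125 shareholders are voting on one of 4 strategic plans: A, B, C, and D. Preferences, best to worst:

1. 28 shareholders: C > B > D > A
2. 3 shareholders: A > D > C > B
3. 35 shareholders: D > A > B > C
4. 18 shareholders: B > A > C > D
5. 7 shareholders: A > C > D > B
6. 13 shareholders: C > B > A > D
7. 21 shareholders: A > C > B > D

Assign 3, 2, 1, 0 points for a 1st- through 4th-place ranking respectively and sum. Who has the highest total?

A: 28·0 + 3·3 + 35·2 + 18·2 + 7·3 + 13·1 + 21·3 = 212
B: 28·2 + 3·0 + 35·1 + 18·3 + 7·0 + 13·2 + 21·1 = 192
C: 28·3 + 3·1 + 35·0 + 18·1 + 7·2 + 13·3 + 21·2 = 200
D: 28·1 + 3·2 + 35·3 + 18·0 + 7·1 + 13·0 + 21·0 = 146
A has the highest Borda score (212).

A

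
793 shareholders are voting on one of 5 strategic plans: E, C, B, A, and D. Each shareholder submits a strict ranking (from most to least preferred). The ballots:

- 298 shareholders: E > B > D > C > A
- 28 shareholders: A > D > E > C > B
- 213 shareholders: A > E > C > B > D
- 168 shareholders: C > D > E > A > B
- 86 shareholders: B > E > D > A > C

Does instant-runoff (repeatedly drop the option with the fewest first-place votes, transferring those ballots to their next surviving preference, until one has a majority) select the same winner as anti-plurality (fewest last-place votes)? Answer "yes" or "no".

yes

Instant-runoff — R1 E 298, C 168, B 86, A 241, D 0 (D out); R2 E 298, C 168, B 86, A 241 (B out); R3 E 384, C 168, A 241 (C out); R4 E 552, A 241 (E winner). Winner: E.
Anti-plurality — last-place votes: E 0, C 86, B 196, A 298, D 213. Winner: E.
The two methods agree.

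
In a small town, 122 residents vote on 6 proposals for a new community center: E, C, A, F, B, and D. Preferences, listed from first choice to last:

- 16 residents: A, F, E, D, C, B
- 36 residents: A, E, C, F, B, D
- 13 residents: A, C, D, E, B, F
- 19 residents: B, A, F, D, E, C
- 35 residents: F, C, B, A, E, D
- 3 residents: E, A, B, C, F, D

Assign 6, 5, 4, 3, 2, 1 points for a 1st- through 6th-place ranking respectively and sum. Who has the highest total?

E: 16·4 + 36·5 + 13·3 + 19·2 + 35·2 + 3·6 = 409
C: 16·2 + 36·4 + 13·5 + 19·1 + 35·5 + 3·3 = 444
A: 16·6 + 36·6 + 13·6 + 19·5 + 35·3 + 3·5 = 605
F: 16·5 + 36·3 + 13·1 + 19·4 + 35·6 + 3·2 = 493
B: 16·1 + 36·2 + 13·2 + 19·6 + 35·4 + 3·4 = 380
D: 16·3 + 36·1 + 13·4 + 19·3 + 35·1 + 3·1 = 231
A has the highest Borda score (605).

A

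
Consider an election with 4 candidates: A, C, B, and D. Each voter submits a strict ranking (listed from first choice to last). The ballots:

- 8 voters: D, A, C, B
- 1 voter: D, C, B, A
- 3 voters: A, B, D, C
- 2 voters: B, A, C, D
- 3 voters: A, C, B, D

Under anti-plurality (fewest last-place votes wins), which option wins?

A

Last-place votes: A 1, C 3, B 8, D 5.
A is ranked last by the fewest voters, so A wins.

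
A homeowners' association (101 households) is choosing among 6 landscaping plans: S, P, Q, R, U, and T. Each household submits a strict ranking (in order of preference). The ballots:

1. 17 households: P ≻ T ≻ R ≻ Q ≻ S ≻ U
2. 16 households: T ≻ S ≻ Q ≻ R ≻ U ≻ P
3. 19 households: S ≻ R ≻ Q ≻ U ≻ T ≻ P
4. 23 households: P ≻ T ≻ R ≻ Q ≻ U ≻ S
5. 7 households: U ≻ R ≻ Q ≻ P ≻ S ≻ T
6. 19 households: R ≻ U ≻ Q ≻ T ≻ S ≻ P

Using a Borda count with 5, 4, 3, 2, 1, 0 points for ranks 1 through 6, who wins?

S: 17·1 + 16·4 + 19·5 + 23·0 + 7·1 + 19·1 = 202
P: 17·5 + 16·0 + 19·0 + 23·5 + 7·2 + 19·0 = 214
Q: 17·2 + 16·3 + 19·3 + 23·2 + 7·3 + 19·3 = 263
R: 17·3 + 16·2 + 19·4 + 23·3 + 7·4 + 19·5 = 351
U: 17·0 + 16·1 + 19·2 + 23·1 + 7·5 + 19·4 = 188
T: 17·4 + 16·5 + 19·1 + 23·4 + 7·0 + 19·2 = 297
R has the highest Borda score (351).

R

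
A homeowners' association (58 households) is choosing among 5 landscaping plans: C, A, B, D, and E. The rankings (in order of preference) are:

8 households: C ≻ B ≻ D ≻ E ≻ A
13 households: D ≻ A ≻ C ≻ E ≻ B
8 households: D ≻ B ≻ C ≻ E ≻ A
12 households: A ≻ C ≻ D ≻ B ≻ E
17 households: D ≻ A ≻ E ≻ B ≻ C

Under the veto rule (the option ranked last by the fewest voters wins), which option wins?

D

Last-place votes: C 17, A 16, B 13, D 0, E 12.
D is ranked last by the fewest voters, so D wins.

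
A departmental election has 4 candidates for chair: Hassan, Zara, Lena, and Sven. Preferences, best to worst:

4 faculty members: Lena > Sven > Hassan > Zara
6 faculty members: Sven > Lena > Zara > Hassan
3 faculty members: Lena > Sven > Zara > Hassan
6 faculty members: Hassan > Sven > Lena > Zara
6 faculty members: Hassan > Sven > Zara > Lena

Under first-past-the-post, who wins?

First-place votes: Hassan 12, Zara 0, Lena 7, Sven 6.
Hassan has the most first-place votes.

Hassan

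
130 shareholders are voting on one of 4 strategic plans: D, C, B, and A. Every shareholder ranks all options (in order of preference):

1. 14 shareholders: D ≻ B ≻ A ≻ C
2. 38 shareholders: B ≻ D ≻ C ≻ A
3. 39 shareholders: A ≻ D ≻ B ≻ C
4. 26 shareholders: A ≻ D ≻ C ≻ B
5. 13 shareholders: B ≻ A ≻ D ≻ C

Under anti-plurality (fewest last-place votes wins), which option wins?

D

Last-place votes: D 0, C 66, B 26, A 38.
D is ranked last by the fewest voters, so D wins.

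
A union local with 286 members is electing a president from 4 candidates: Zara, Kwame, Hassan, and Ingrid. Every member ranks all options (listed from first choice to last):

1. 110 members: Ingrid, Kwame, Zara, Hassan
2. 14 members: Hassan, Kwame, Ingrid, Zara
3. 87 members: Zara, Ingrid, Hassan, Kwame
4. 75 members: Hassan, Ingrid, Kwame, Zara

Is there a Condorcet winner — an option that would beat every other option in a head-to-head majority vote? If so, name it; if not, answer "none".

Ingrid

Ingrid vs Zara: 199–87 for Ingrid.
Ingrid vs Kwame: 272–14 for Ingrid.
Ingrid vs Hassan: 197–89 for Ingrid.
Ingrid beats every other option head-to-head.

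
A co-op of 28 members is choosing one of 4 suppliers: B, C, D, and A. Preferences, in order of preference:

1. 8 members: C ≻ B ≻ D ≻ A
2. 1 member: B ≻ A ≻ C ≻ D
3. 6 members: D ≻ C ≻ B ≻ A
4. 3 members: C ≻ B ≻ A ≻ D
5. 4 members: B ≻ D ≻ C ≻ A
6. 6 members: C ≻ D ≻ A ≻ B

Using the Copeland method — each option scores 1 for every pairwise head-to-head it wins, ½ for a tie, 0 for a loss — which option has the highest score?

C

B: beats D and A; loses to C → score 2.
C: beats B, D, and A → score 3.
D: beats A; loses to B and C → score 1.
A: loses to B, C, and D → score 0.
C has the best pairwise record.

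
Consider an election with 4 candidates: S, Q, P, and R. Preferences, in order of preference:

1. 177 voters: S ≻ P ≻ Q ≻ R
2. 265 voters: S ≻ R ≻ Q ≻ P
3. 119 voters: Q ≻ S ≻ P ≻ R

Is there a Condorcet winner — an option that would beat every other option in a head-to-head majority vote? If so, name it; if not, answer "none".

S vs Q: 442–119 for S.
S vs P: 561–0 for S.
S vs R: 561–0 for S.
S beats every other option head-to-head.

S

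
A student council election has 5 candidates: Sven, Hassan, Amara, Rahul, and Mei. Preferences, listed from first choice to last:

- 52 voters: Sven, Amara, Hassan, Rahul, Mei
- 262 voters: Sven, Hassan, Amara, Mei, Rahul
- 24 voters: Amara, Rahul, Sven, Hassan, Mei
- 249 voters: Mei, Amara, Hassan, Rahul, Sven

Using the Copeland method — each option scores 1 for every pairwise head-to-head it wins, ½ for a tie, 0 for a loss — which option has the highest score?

Sven: beats Hassan, Amara, Rahul, and Mei → score 4.
Hassan: beats Rahul and Mei; loses to Sven and Amara → score 2.
Amara: beats Hassan, Rahul, and Mei; loses to Sven → score 3.
Rahul: loses to Sven, Hassan, Amara, and Mei → score 0.
Mei: beats Rahul; loses to Sven, Hassan, and Amara → score 1.
Sven has the best pairwise record.

Sven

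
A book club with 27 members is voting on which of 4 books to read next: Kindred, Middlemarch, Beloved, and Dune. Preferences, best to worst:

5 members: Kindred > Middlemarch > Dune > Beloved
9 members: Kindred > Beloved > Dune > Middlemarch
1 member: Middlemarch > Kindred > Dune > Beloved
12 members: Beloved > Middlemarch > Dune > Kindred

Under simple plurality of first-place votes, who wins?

Kindred

First-place votes: Kindred 14, Middlemarch 1, Beloved 12, Dune 0.
Kindred has the most first-place votes.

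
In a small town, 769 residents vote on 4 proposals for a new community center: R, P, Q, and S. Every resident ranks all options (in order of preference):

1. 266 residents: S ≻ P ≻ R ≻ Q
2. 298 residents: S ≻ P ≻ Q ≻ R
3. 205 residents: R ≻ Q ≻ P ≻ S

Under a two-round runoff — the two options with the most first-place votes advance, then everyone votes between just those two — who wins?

S

Round 1 first-place votes: R 205, P 0, Q 0, S 564.
S and R advance.
Runoff: S is preferred to R by 564 voters; R by 205.
S wins the runoff.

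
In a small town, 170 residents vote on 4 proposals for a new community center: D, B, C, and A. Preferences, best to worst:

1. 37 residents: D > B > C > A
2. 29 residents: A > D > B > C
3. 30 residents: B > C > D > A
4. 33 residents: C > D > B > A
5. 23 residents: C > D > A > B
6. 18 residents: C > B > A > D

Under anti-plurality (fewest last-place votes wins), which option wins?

D

Last-place votes: D 18, B 23, C 29, A 100.
D is ranked last by the fewest voters, so D wins.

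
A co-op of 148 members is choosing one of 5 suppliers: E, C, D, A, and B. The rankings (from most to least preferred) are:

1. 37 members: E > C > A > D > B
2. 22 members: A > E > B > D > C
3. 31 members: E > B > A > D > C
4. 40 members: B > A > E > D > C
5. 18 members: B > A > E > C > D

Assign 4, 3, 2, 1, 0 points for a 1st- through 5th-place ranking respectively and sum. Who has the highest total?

E: 37·4 + 22·3 + 31·4 + 40·2 + 18·2 = 454
C: 37·3 + 22·0 + 31·0 + 40·0 + 18·1 = 129
D: 37·1 + 22·1 + 31·1 + 40·1 + 18·0 = 130
A: 37·2 + 22·4 + 31·2 + 40·3 + 18·3 = 398
B: 37·0 + 22·2 + 31·3 + 40·4 + 18·4 = 369
E has the highest Borda score (454).

E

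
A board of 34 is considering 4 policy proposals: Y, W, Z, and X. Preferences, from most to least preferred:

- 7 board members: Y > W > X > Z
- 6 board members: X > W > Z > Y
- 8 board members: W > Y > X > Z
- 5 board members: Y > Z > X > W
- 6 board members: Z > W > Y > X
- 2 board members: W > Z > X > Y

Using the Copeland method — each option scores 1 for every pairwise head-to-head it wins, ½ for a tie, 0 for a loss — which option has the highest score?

W

Y: beats Z and X; loses to W → score 2.
W: beats Y, Z, and X → score 3.
Z: loses to Y, W, and X → score 0.
X: beats Z; loses to Y and W → score 1.
W has the best pairwise record.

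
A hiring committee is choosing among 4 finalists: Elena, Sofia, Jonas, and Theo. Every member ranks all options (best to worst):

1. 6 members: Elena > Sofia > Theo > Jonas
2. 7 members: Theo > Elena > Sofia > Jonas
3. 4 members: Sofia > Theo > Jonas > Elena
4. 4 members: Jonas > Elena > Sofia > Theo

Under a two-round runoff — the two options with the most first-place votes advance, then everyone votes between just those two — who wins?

Theo

Round 1 first-place votes: Elena 6, Sofia 4, Jonas 4, Theo 7.
Theo and Elena advance.
Runoff: Theo is preferred to Elena by 11 voters; Elena by 10.
Theo wins the runoff.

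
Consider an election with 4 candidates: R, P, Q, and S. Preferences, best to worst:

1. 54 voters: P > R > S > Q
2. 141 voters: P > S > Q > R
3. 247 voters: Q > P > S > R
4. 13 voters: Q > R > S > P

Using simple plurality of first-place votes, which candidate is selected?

First-place votes: R 0, P 195, Q 260, S 0.
Q has the most first-place votes.

Q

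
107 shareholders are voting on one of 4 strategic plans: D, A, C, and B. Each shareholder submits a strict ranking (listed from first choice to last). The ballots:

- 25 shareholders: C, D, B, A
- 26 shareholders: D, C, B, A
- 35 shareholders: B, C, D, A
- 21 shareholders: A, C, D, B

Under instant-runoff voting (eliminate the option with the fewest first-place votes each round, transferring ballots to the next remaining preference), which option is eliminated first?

Round 1: D 26, A 21, C 25, B 35. Eliminate A.

A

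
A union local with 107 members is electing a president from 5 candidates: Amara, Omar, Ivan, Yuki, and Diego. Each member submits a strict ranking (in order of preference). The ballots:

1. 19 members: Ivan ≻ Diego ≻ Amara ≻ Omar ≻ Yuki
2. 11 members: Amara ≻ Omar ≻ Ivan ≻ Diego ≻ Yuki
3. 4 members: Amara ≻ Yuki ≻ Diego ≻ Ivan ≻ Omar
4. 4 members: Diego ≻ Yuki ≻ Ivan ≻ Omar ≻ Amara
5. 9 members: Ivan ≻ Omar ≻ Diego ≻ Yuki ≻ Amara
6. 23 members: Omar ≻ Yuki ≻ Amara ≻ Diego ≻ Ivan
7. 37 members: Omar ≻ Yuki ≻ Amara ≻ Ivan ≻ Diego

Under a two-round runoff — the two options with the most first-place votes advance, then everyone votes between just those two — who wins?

Round 1 first-place votes: Amara 15, Omar 60, Ivan 28, Yuki 0, Diego 4.
Omar and Ivan advance.
Runoff: Omar is preferred to Ivan by 71 voters; Ivan by 36.
Omar wins the runoff.

Omar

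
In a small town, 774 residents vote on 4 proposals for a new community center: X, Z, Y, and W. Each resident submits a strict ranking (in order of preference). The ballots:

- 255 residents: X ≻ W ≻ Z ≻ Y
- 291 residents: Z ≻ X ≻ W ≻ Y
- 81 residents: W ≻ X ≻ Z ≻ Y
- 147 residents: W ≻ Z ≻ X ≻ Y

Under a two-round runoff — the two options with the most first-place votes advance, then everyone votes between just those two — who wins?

Z

Round 1 first-place votes: X 255, Z 291, Y 0, W 228.
Z and X advance.
Runoff: Z is preferred to X by 438 voters; X by 336.
Z wins the runoff.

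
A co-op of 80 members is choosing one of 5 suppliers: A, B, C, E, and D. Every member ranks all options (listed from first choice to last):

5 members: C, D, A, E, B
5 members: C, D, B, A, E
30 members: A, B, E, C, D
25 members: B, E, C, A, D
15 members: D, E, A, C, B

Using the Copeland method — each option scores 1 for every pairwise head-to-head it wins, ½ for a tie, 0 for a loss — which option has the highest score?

A: beats B, C, and D; ties E → score 3.5.
B: beats C, E, and D; loses to A → score 3.
C: beats D; loses to A, B, and E → score 1.
E: beats C and D; ties A; loses to B → score 2.5.
D: loses to A, B, C, and E → score 0.
A has the best pairwise record.

A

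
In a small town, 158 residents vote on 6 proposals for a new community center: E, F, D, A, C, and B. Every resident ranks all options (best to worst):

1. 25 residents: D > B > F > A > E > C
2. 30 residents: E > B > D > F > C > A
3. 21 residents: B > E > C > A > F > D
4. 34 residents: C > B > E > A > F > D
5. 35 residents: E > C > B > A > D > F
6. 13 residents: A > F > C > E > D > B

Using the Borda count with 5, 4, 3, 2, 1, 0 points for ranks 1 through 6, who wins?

B

E: 25·1 + 30·5 + 21·4 + 34·3 + 35·5 + 13·2 = 562
F: 25·3 + 30·2 + 21·1 + 34·1 + 35·0 + 13·4 = 242
D: 25·5 + 30·3 + 21·0 + 34·0 + 35·1 + 13·1 = 263
A: 25·2 + 30·0 + 21·2 + 34·2 + 35·2 + 13·5 = 295
C: 25·0 + 30·1 + 21·3 + 34·5 + 35·4 + 13·3 = 442
B: 25·4 + 30·4 + 21·5 + 34·4 + 35·3 + 13·0 = 566
B has the highest Borda score (566).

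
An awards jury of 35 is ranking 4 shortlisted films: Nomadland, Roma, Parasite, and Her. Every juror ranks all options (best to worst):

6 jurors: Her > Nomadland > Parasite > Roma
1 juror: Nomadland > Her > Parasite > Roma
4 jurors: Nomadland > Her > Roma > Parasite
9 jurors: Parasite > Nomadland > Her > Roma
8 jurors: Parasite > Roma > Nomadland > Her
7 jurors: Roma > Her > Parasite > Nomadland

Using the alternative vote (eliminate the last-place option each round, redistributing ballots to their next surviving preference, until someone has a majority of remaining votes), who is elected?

Her

Round 1: Nomadland 5, Roma 7, Parasite 17, Her 6. Eliminate Nomadland.
Round 2: Roma 7, Parasite 17, Her 11. Eliminate Roma.
Round 3: Parasite 17, Her 18. Her has a majority.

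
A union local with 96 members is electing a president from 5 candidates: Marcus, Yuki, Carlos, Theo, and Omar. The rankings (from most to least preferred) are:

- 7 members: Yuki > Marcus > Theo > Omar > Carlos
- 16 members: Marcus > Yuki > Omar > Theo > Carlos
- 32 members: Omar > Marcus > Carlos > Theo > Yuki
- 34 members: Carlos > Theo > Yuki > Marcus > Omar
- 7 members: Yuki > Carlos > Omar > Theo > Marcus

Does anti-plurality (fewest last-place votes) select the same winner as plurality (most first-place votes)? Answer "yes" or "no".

no

Anti-plurality — last-place votes: Marcus 7, Yuki 32, Carlos 23, Theo 0, Omar 34. Winner: Theo.
Plurality — first-place votes: Marcus 16, Yuki 14, Carlos 34, Theo 0, Omar 32. Winner: Carlos.
The two methods disagree.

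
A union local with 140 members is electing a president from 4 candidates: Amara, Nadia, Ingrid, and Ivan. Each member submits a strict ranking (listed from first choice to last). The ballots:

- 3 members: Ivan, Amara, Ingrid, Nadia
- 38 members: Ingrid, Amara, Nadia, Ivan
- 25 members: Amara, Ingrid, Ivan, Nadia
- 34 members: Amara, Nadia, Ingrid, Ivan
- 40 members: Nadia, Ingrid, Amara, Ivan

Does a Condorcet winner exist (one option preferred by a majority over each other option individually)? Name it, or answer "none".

none

Checking pairwise contests:
Ingrid beats Amara 78–62.
Amara beats Nadia 100–40.
Nadia beats Ingrid 74–66.
Amara beats Ivan 137–3.
Every option loses at least one head-to-head, so there is no Condorcet winner.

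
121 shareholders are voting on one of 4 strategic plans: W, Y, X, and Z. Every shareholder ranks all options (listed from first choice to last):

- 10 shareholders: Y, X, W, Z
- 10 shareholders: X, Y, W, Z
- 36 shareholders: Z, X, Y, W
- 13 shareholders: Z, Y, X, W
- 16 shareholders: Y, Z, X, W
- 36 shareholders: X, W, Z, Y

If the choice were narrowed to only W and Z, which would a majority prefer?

Z

Voters preferring W to Z: 56; preferring Z to W: 65.
Z wins the head-to-head.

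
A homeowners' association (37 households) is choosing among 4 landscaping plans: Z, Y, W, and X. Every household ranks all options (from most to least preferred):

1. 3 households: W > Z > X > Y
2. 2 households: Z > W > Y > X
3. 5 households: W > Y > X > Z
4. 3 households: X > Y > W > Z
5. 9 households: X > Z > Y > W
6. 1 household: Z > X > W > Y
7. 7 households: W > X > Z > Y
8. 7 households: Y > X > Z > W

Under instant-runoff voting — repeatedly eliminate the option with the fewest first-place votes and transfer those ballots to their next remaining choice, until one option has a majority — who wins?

X

Round 1: Z 3, Y 7, W 15, X 12. Eliminate Z.
Round 2: Y 7, W 17, X 13. Eliminate Y.
Round 3: W 17, X 20. X has a majority.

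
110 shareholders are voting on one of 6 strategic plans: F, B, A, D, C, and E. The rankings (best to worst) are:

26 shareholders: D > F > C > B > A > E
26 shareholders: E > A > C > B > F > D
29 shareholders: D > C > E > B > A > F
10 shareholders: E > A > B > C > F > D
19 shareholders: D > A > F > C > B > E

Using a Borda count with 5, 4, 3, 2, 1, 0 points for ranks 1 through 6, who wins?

D

F: 26·4 + 26·1 + 29·0 + 10·1 + 19·3 = 197
B: 26·2 + 26·2 + 29·2 + 10·3 + 19·1 = 211
A: 26·1 + 26·4 + 29·1 + 10·4 + 19·4 = 275
D: 26·5 + 26·0 + 29·5 + 10·0 + 19·5 = 370
C: 26·3 + 26·3 + 29·4 + 10·2 + 19·2 = 330
E: 26·0 + 26·5 + 29·3 + 10·5 + 19·0 = 267
D has the highest Borda score (370).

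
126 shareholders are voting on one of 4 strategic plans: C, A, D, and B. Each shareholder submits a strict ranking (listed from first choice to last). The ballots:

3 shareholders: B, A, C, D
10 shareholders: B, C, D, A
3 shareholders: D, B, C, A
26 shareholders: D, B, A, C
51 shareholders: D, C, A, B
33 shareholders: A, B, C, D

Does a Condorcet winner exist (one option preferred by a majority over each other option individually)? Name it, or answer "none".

D vs C: 80–46 for D.
D vs A: 90–36 for D.
D vs B: 80–46 for D.
D beats every other option head-to-head.

D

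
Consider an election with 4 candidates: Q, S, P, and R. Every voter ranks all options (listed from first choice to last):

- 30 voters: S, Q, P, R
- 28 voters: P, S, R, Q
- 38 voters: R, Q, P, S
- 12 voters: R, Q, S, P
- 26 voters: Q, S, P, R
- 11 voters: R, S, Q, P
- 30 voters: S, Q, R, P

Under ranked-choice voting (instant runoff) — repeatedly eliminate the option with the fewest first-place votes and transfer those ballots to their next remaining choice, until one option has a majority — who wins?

Round 1: Q 26, S 60, P 28, R 61. Eliminate Q.
Round 2: S 86, P 28, R 61. Eliminate P.
Round 3: S 114, R 61. S has a majority.

S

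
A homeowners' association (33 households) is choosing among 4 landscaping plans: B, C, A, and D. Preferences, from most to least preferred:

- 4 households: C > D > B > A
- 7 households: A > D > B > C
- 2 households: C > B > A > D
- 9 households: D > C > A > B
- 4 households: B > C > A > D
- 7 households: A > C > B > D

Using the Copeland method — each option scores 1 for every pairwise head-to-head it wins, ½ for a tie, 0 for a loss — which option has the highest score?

B: loses to C, A, and D → score 0.
C: beats B, A, and D → score 3.
A: beats B and D; loses to C → score 2.
D: beats B; loses to C and A → score 1.
C has the best pairwise record.

C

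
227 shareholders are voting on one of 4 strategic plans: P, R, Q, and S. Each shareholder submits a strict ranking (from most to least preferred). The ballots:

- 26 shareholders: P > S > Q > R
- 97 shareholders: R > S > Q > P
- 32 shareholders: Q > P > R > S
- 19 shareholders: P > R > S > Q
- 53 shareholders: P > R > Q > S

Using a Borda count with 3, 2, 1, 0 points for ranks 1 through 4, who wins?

P: 26·3 + 97·0 + 32·2 + 19·3 + 53·3 = 358
R: 26·0 + 97·3 + 32·1 + 19·2 + 53·2 = 467
Q: 26·1 + 97·1 + 32·3 + 19·0 + 53·1 = 272
S: 26·2 + 97·2 + 32·0 + 19·1 + 53·0 = 265
R has the highest Borda score (467).

R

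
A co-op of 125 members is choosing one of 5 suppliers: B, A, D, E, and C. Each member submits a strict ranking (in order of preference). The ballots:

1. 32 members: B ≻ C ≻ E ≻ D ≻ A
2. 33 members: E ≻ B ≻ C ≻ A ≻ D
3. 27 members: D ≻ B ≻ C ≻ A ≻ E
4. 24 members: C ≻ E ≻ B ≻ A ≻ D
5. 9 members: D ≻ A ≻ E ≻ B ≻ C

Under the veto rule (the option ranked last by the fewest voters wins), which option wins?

B

Last-place votes: B 0, A 32, D 57, E 27, C 9.
B is ranked last by the fewest voters, so B wins.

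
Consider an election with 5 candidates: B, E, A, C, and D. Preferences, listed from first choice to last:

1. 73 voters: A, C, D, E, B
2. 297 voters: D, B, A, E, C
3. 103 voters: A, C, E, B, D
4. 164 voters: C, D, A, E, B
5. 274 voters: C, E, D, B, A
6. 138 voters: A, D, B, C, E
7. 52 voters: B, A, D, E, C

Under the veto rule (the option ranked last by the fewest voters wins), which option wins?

Last-place votes: B 237, E 138, A 274, C 349, D 103.
D is ranked last by the fewest voters, so D wins.

D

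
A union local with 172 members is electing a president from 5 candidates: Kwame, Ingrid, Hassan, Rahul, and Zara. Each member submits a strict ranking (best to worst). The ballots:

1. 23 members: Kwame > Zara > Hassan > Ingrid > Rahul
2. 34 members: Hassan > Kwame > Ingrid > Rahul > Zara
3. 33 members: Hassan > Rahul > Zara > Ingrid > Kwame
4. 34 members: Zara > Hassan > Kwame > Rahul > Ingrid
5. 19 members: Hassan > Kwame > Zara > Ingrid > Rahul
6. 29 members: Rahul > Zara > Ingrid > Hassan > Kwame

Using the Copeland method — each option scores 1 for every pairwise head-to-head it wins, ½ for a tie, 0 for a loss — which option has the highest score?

Kwame: beats Ingrid and Rahul; loses to Hassan and Zara → score 2.
Ingrid: loses to Kwame, Hassan, Rahul, and Zara → score 0.
Hassan: beats Kwame, Ingrid, and Rahul; ties Zara → score 3.5.
Rahul: beats Ingrid and Zara; loses to Kwame and Hassan → score 2.
Zara: beats Kwame and Ingrid; ties Hassan; loses to Rahul → score 2.5.
Hassan has the best pairwise record.

Hassan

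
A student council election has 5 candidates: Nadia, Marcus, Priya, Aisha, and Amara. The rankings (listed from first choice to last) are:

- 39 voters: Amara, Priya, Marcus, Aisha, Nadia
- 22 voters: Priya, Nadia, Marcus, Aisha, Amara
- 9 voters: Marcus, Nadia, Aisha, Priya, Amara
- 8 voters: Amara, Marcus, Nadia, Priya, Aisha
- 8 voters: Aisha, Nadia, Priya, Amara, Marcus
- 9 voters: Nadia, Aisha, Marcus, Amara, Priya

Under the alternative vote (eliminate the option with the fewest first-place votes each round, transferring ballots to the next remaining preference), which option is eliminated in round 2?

Marcus

Round 1: Nadia 9, Marcus 9, Priya 22, Aisha 8, Amara 47. Eliminate Aisha.
Round 2: Nadia 17, Marcus 9, Priya 22, Amara 47. Eliminate Marcus.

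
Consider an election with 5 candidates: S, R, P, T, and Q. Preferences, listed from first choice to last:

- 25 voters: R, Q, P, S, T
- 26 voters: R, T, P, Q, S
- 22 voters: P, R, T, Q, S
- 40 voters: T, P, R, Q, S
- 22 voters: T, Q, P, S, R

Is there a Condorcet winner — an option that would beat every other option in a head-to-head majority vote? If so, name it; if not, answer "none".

none

Checking pairwise contests:
R beats S 113–22.
P beats R 84–51.
T beats P 88–47.
R beats T 73–62.
R beats Q 113–22.
Every option loses at least one head-to-head, so there is no Condorcet winner.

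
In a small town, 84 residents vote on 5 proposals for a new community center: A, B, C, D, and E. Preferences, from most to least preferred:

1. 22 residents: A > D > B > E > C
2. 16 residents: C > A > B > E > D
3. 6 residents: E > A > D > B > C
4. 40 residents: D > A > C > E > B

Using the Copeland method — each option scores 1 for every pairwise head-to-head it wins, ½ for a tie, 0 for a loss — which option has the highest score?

A: beats B, C, D, and E → score 4.
B: loses to A, C, D, and E → score 0.
C: beats B and E; loses to A and D → score 2.
D: beats B, C, and E; loses to A → score 3.
E: beats B; loses to A, C, and D → score 1.
A has the best pairwise record.

A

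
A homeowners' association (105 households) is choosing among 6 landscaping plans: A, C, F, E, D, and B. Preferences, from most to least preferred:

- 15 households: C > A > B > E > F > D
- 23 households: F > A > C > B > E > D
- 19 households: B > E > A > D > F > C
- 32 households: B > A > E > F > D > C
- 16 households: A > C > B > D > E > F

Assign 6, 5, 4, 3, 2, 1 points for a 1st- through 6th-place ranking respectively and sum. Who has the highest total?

A

A: 15·5 + 23·5 + 19·4 + 32·5 + 16·6 = 522
C: 15·6 + 23·4 + 19·1 + 32·1 + 16·5 = 313
F: 15·2 + 23·6 + 19·2 + 32·3 + 16·1 = 318
E: 15·3 + 23·2 + 19·5 + 32·4 + 16·2 = 346
D: 15·1 + 23·1 + 19·3 + 32·2 + 16·3 = 207
B: 15·4 + 23·3 + 19·6 + 32·6 + 16·4 = 499
A has the highest Borda score (522).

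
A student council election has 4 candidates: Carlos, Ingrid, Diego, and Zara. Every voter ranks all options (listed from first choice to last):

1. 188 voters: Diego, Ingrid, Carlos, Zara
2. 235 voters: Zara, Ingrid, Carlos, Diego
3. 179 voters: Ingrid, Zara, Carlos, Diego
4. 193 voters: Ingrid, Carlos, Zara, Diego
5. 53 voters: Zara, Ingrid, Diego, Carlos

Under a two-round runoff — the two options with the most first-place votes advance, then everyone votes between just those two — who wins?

Ingrid

Round 1 first-place votes: Carlos 0, Ingrid 372, Diego 188, Zara 288.
Ingrid and Zara advance.
Runoff: Ingrid is preferred to Zara by 560 voters; Zara by 288.
Ingrid wins the runoff.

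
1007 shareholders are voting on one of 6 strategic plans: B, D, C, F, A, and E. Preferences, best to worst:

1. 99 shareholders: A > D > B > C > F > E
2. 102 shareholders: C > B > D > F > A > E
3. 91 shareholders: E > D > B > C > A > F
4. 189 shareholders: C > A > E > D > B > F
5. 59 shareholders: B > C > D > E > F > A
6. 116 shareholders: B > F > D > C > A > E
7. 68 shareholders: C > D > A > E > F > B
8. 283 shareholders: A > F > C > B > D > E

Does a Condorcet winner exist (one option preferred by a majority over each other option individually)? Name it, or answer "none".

C

C vs B: 642–365 for C.
C vs D: 701–306 for C.
C vs F: 608–399 for C.
C vs A: 625–382 for C.
C vs E: 916–91 for C.
C beats every other option head-to-head.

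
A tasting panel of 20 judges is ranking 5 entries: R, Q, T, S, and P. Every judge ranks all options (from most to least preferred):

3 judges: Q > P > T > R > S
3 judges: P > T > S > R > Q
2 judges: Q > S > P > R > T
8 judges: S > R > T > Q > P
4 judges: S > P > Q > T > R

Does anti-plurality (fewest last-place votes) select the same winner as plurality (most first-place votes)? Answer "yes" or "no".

Anti-plurality — last-place votes: R 4, Q 3, T 2, S 3, P 8. Winner: T.
Plurality — first-place votes: R 0, Q 5, T 0, S 12, P 3. Winner: S.
The two methods disagree.

no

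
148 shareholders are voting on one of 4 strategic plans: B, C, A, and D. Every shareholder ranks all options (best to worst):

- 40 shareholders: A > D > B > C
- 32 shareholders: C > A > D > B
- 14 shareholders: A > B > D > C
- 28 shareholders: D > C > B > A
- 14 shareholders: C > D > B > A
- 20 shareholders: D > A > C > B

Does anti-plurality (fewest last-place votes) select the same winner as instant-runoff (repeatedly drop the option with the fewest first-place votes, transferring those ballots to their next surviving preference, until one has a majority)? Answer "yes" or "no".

no

Anti-plurality — last-place votes: B 52, C 54, A 42, D 0. Winner: D.
Instant-runoff — R1 B 0, C 46, A 54, D 48 (B out); R2 C 46, A 54, D 48 (C out); R3 A 86, D 62 (A winner). Winner: A.
The two methods disagree.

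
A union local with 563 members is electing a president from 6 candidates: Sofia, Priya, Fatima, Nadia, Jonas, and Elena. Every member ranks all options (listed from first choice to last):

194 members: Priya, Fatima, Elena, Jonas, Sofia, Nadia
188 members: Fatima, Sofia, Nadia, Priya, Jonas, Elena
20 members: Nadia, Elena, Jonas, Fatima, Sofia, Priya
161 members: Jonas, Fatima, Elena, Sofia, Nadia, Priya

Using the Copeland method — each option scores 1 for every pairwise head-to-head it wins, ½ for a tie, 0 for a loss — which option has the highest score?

Sofia: beats Priya and Nadia; loses to Fatima, Jonas, and Elena → score 2.
Priya: beats Jonas and Elena; loses to Sofia, Fatima, and Nadia → score 2.
Fatima: beats Sofia, Priya, Nadia, Jonas, and Elena → score 5.
Nadia: beats Priya; loses to Sofia, Fatima, Jonas, and Elena → score 1.
Jonas: beats Sofia, Nadia, and Elena; loses to Priya and Fatima → score 3.
Elena: beats Sofia and Nadia; loses to Priya, Fatima, and Jonas → score 2.
Fatima has the best pairwise record.

Fatima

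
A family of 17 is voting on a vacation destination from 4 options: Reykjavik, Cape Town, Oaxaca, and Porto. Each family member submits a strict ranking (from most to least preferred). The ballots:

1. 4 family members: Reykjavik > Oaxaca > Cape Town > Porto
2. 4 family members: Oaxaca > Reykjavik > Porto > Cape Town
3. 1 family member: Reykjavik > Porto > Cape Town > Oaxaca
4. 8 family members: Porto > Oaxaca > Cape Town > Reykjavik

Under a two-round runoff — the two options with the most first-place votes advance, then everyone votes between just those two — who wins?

Reykjavik

Round 1 first-place votes: Reykjavik 5, Cape Town 0, Oaxaca 4, Porto 8.
Porto and Reykjavik advance.
Runoff: Porto is preferred to Reykjavik by 8 voters; Reykjavik by 9.
Reykjavik wins the runoff.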